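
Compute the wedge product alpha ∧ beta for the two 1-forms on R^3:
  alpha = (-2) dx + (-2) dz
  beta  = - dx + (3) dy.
alpha ∧ beta = (-6) dx ∧ dy + (-2) dx ∧ dz + (6) dy ∧ dz

Distribute the wedge, using dx_i ∧ dx_j = -dx_j ∧ dx_i and dx_i ∧ dx_i = 0. For each pair (i, j) with i < j, the coefficient of dx_i ∧ dx_j in alpha ∧ beta is (alpha_i * beta_j - alpha_j * beta_i). Collecting: alpha ∧ beta = (-6) dx ∧ dy + (-2) dx ∧ dz + (6) dy ∧ dz.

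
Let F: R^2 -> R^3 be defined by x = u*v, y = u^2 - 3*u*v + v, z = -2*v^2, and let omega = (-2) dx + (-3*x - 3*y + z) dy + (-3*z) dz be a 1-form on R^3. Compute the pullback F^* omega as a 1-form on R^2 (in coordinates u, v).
F^* omega = (-6*u^3 + 21*u^2*v - 22*u*v^2 - 6*u*v + 6*v^3 + 9*v^2 - 2*v) du + (9*u^3 - 18*u^2*v - 3*u^2 + 6*u*v^2 + 15*u*v - 2*u - 24*v^3 - 2*v^2 - 3*v) dv

Using F^*(f dg) = (f ∘ F) d(g ∘ F), substitute each coordinate x_i by F_i(u, v) in f_i, and replace dx_i by d F_i = (∂F_i/∂u) du + (∂F_i/∂v) dv.
  For the x component: f_1(F) = -2; d F_1 = (v) du + (u) dv
  For the y component: f_2(F) = -3*u^2 + 6*u*v - 2*v^2 - 3*v; d F_2 = (2*u - 3*v) du + (1 - 3*u) dv
  For the z component: f_3(F) = 6*v^2; d F_3 = (0) du + (-4*v) dv
Combining and collecting du, dv coefficients:
  coeff of du: -6*u^3 + 21*u^2*v - 22*u*v^2 - 6*u*v + 6*v^3 + 9*v^2 - 2*v
  coeff of dv: 9*u^3 - 18*u^2*v - 3*u^2 + 6*u*v^2 + 15*u*v - 2*u - 24*v^3 - 2*v^2 - 3*v
F^* omega = (-6*u^3 + 21*u^2*v - 22*u*v^2 - 6*u*v + 6*v^3 + 9*v^2 - 2*v) du + (9*u^3 - 18*u^2*v - 3*u^2 + 6*u*v^2 + 15*u*v - 2*u - 24*v^3 - 2*v^2 - 3*v) dv.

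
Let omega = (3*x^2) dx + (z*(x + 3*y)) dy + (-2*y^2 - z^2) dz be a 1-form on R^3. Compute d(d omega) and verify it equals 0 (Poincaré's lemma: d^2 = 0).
d(d omega) = 0

Step 1: d omega = sum_{i<j} (∂f_j/∂x_i - ∂f_i/∂x_j) dx_i ∧ dx_j:
  coeff of dx ∧ dy: z
  coeff of dx ∧ dz: 0
  coeff of dy ∧ dz: -x - 7*y
Step 2: Apply d again to each 2-form coefficient. The only possible 3-form in R^3 is dx ∧ dy ∧ dz, with coefficient
  ∂(coeff of dy∧dz)/∂x - ∂(coeff of dx∧dz)/∂y + ∂(coeff of dx∧dy)/∂z
  = ∂/∂x (-x - 7*y) - ∂/∂y (0) + ∂/∂z (z).
Each of these terms simplifies to sums of mixed partials that cancel in pairs. The result is 0 (by equality of mixed partials for smooth functions — Schwarz / Clairaut).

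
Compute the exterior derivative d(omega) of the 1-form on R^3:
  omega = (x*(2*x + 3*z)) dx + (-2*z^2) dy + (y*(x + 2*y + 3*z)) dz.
d(omega) = (-3*x + y) dx ∧ dz + (x + 4*y + 7*z) dy ∧ dz

For a 1-form omega = sum_i f_i dx_i, the exterior derivative is
  d(omega) = sum_{i < j} (∂f_j/∂x_i - ∂f_i/∂x_j) dx_i ∧ dx_j.
  coefficient of dx ∧ dz: ∂f_3/∂x - ∂f_1/∂z = ∂(y*(x + 2*y + 3*z))/∂x - ∂(x*(2*x + 3*z))/∂z = -3*x + y
  coefficient of dy ∧ dz: ∂f_3/∂y - ∂f_2/∂z = ∂(y*(x + 2*y + 3*z))/∂y - ∂(-2*z^2)/∂z = x + 4*y + 7*z
Assembling: d(omega) = (-3*x + y) dx ∧ dz + (x + 4*y + 7*z) dy ∧ dz.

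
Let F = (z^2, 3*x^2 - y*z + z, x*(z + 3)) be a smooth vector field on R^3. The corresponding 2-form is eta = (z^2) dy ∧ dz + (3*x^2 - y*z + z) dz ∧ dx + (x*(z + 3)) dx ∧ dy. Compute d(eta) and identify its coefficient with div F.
d(eta) = (x - z) dx ∧ dy ∧ dz; div F = x - z

For a 2-form in R^3 of the form above, applying d gives a 3-form with coefficient ∂P/∂x + ∂Q/∂y + ∂R/∂z:
  ∂P/∂x = 0
  ∂Q/∂y = -z
  ∂R/∂z = x
Sum = x - z, which is exactly div F.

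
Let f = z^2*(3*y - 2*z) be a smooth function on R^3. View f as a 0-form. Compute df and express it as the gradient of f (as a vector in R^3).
df = (0) dx + (3*z^2) dy + (6*z*(y - z)) dz; grad f = (0, 3*z^2, 6*z*(y - z))

For a 0-form f, d f = (∂f/∂x) dx + (∂f/∂y) dy + (∂f/∂z) dz. The components of the vector representation are exactly the entries of grad f in Cartesian coordinates:
  ∂f/∂x = 0
  ∂f/∂y = 3*z^2
  ∂f/∂z = 6*z*(y - z).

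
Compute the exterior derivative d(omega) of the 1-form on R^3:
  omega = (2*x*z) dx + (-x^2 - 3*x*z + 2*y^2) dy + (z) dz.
d(omega) = (-2*x - 3*z) dx ∧ dy + (-2*x) dx ∧ dz + (3*x) dy ∧ dz

For a 1-form omega = sum_i f_i dx_i, the exterior derivative is
  d(omega) = sum_{i < j} (∂f_j/∂x_i - ∂f_i/∂x_j) dx_i ∧ dx_j.
  coefficient of dx ∧ dy: ∂f_2/∂x - ∂f_1/∂y = ∂(-x^2 - 3*x*z + 2*y^2)/∂x - ∂(2*x*z)/∂y = -2*x - 3*z
  coefficient of dx ∧ dz: ∂f_3/∂x - ∂f_1/∂z = ∂(z)/∂x - ∂(2*x*z)/∂z = -2*x
  coefficient of dy ∧ dz: ∂f_3/∂y - ∂f_2/∂z = ∂(z)/∂y - ∂(-x^2 - 3*x*z + 2*y^2)/∂z = 3*x
Assembling: d(omega) = (-2*x - 3*z) dx ∧ dy + (-2*x) dx ∧ dz + (3*x) dy ∧ dz.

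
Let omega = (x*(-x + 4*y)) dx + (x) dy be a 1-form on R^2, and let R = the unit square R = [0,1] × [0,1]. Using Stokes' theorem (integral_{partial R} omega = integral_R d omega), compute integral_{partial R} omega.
integral_(partial R) omega = -1

Stokes: integral_partial_R omega = integral_R d omega with d omega = (∂Q/∂x - ∂P/∂y) dx ∧ dy.
  ∂Q/∂x = 1
  ∂P/∂y = 4*x
  integrand = ∂Q/∂x - ∂P/∂y = 1 - 4*x.
Integrating over R: integral_0^1 integral_0^1 (1 - 4*x) dx dy = -1.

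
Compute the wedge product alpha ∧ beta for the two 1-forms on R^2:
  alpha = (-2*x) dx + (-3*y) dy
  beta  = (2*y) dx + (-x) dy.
alpha ∧ beta = (2*x^2 + 6*y^2) dx ∧ dy

Distribute the wedge, using dx_i ∧ dx_j = -dx_j ∧ dx_i and dx_i ∧ dx_i = 0. For each pair (i, j) with i < j, the coefficient of dx_i ∧ dx_j in alpha ∧ beta is (alpha_i * beta_j - alpha_j * beta_i). Collecting: alpha ∧ beta = (2*x^2 + 6*y^2) dx ∧ dy.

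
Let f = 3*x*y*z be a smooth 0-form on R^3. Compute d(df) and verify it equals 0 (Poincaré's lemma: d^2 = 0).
d(df) = 0

Step 1: df = sum_i (∂f/∂x_i) dx_i = (3*y*z) dx + (3*x*z) dy + (3*x*y) dz.
Step 2: Apply d again. Using the 1-form formula, the coefficient of dx ∧ dy in d(df) is ∂^2 f/∂x ∂y - ∂^2 f/∂y ∂x = (3*z) - (3*z) = 0 (equality of mixed partials for smooth f).
Similarly for dx ∧ dz and dy ∧ dz — all coefficients vanish. So d(df) = 0.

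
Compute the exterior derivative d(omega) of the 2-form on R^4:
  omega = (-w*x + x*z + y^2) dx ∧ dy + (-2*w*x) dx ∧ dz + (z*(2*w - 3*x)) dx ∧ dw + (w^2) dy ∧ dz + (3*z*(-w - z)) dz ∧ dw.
d(omega) = (x) dx ∧ dy ∧ dz + (-x) dx ∧ dy ∧ dw + (-2*w + x) dx ∧ dz ∧ dw + (2*w) dy ∧ dz ∧ dw

For a 2-form omega = sum_{i<j} g_{ij} dx_i ∧ dx_j, the exterior derivative is
  d(omega) = sum_{i<j} d(g_{ij}) ∧ dx_i ∧ dx_j = sum_{i<j, k} (∂g_{ij}/∂x_k) dx_k ∧ dx_i ∧ dx_j.
Expand each term, using dx_k ∧ dx_i ∧ dx_j = sgn(permutation) dx_{(a)} ∧ dx_{(b)} ∧ dx_{(c)} with (a < b < c) sorted:
  d(-w*x + x*z + y^2) includes (∂/∂z)(-w*x + x*z + y^2) dz = (x) dz, which multiplied by dx ∧ dy gives (x) dx ∧ dy ∧ dz
  d(-w*x + x*z + y^2) includes (∂/∂w)(-w*x + x*z + y^2) dw = (-x) dw, which multiplied by dx ∧ dy gives (-x) dx ∧ dy ∧ dw
  d(-2*w*x) includes (∂/∂w)(-2*w*x) dw = (-2*x) dw, which multiplied by dx ∧ dz gives (-2*x) dx ∧ dz ∧ dw
  d(z*(2*w - 3*x)) includes (∂/∂z)(z*(2*w - 3*x)) dz = (2*w - 3*x) dz, which multiplied by dx ∧ dw gives (-2*w + 3*x) dx ∧ dz ∧ dw
  d(w^2) includes (∂/∂w)(w^2) dw = (2*w) dw, which multiplied by dy ∧ dz gives (2*w) dy ∧ dz ∧ dw
Collecting like 3-forms: d(omega) = (x) dx ∧ dy ∧ dz + (-x) dx ∧ dy ∧ dw + (-2*w + x) dx ∧ dz ∧ dw + (2*w) dy ∧ dz ∧ dw.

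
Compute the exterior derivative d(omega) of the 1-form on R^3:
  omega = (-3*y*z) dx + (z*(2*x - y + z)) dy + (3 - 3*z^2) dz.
d(omega) = (5*z) dx ∧ dy + (3*y) dx ∧ dz + (-2*x + y - 2*z) dy ∧ dz

For a 1-form omega = sum_i f_i dx_i, the exterior derivative is
  d(omega) = sum_{i < j} (∂f_j/∂x_i - ∂f_i/∂x_j) dx_i ∧ dx_j.
  coefficient of dx ∧ dy: ∂f_2/∂x - ∂f_1/∂y = ∂(z*(2*x - y + z))/∂x - ∂(-3*y*z)/∂y = 5*z
  coefficient of dx ∧ dz: ∂f_3/∂x - ∂f_1/∂z = ∂(3 - 3*z^2)/∂x - ∂(-3*y*z)/∂z = 3*y
  coefficient of dy ∧ dz: ∂f_3/∂y - ∂f_2/∂z = ∂(3 - 3*z^2)/∂y - ∂(z*(2*x - y + z))/∂z = -2*x + y - 2*z
Assembling: d(omega) = (5*z) dx ∧ dy + (3*y) dx ∧ dz + (-2*x + y - 2*z) dy ∧ dz.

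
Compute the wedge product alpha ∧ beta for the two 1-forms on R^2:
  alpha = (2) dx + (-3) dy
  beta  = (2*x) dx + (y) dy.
alpha ∧ beta = (6*x + 2*y) dx ∧ dy

Distribute the wedge, using dx_i ∧ dx_j = -dx_j ∧ dx_i and dx_i ∧ dx_i = 0. For each pair (i, j) with i < j, the coefficient of dx_i ∧ dx_j in alpha ∧ beta is (alpha_i * beta_j - alpha_j * beta_i). Collecting: alpha ∧ beta = (6*x + 2*y) dx ∧ dy.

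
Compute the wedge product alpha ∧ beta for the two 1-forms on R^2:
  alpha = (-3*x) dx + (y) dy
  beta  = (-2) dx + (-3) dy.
alpha ∧ beta = (9*x + 2*y) dx ∧ dy

Distribute the wedge, using dx_i ∧ dx_j = -dx_j ∧ dx_i and dx_i ∧ dx_i = 0. For each pair (i, j) with i < j, the coefficient of dx_i ∧ dx_j in alpha ∧ beta is (alpha_i * beta_j - alpha_j * beta_i). Collecting: alpha ∧ beta = (9*x + 2*y) dx ∧ dy.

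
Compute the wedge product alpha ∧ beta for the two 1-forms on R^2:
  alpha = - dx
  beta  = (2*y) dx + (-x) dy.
alpha ∧ beta = (x) dx ∧ dy

Distribute the wedge, using dx_i ∧ dx_j = -dx_j ∧ dx_i and dx_i ∧ dx_i = 0. For each pair (i, j) with i < j, the coefficient of dx_i ∧ dx_j in alpha ∧ beta is (alpha_i * beta_j - alpha_j * beta_i). Collecting: alpha ∧ beta = (x) dx ∧ dy.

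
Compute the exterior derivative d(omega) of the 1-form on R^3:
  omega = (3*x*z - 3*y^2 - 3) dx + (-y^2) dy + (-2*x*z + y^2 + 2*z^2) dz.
d(omega) = (6*y) dx ∧ dy + (-3*x - 2*z) dx ∧ dz + (2*y) dy ∧ dz

For a 1-form omega = sum_i f_i dx_i, the exterior derivative is
  d(omega) = sum_{i < j} (∂f_j/∂x_i - ∂f_i/∂x_j) dx_i ∧ dx_j.
  coefficient of dx ∧ dy: ∂f_2/∂x - ∂f_1/∂y = ∂(-y^2)/∂x - ∂(3*x*z - 3*y^2 - 3)/∂y = 6*y
  coefficient of dx ∧ dz: ∂f_3/∂x - ∂f_1/∂z = ∂(-2*x*z + y^2 + 2*z^2)/∂x - ∂(3*x*z - 3*y^2 - 3)/∂z = -3*x - 2*z
  coefficient of dy ∧ dz: ∂f_3/∂y - ∂f_2/∂z = ∂(-2*x*z + y^2 + 2*z^2)/∂y - ∂(-y^2)/∂z = 2*y
Assembling: d(omega) = (6*y) dx ∧ dy + (-3*x - 2*z) dx ∧ dz + (2*y) dy ∧ dz.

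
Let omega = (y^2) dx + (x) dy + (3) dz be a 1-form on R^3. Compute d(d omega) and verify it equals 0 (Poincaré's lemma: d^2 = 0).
d(d omega) = 0

Step 1: d omega = sum_{i<j} (∂f_j/∂x_i - ∂f_i/∂x_j) dx_i ∧ dx_j:
  coeff of dx ∧ dy: 1 - 2*y
  coeff of dx ∧ dz: 0
  coeff of dy ∧ dz: 0
Step 2: Apply d again to each 2-form coefficient. The only possible 3-form in R^3 is dx ∧ dy ∧ dz, with coefficient
  ∂(coeff of dy∧dz)/∂x - ∂(coeff of dx∧dz)/∂y + ∂(coeff of dx∧dy)/∂z
  = ∂/∂x (0) - ∂/∂y (0) + ∂/∂z (1 - 2*y).
Each of these terms simplifies to sums of mixed partials that cancel in pairs. The result is 0 (by equality of mixed partials for smooth functions — Schwarz / Clairaut).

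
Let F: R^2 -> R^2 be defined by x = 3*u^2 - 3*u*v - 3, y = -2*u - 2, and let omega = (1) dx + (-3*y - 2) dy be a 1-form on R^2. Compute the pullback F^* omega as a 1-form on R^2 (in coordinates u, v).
F^* omega = (-6*u - 3*v - 8) du + (-3*u) dv

Using F^*(f dg) = (f ∘ F) d(g ∘ F), substitute each coordinate x_i by F_i(u, v) in f_i, and replace dx_i by d F_i = (∂F_i/∂u) du + (∂F_i/∂v) dv.
  For the x component: f_1(F) = 1; d F_1 = (6*u - 3*v) du + (-3*u) dv
  For the y component: f_2(F) = 6*u + 4; d F_2 = (-2) du + (0) dv
Combining and collecting du, dv coefficients:
  coeff of du: -6*u - 3*v - 8
  coeff of dv: -3*u
F^* omega = (-6*u - 3*v - 8) du + (-3*u) dv.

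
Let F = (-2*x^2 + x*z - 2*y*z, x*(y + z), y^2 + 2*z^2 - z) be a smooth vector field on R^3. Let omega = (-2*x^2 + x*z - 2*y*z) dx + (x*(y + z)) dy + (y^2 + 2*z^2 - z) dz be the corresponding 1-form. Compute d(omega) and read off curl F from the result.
d(omega) = (-x + 2*y) dy ∧ dz + (x - 2*y) dz ∧ dx + (y + 3*z) dx ∧ dy; curl F = (-x + 2*y, x - 2*y, y + 3*z)

d omega = sum_{i<j} (∂f_j/∂x_i - ∂f_i/∂x_j) dx_i ∧ dx_j. Under the identification (dy ∧ dz, dz ∧ dx, dx ∧ dy) ↔ (e_x, e_y, e_z), the coefficients are exactly the components of curl F. Compute:
  ∂R/∂y - ∂Q/∂z = (2*y) - (x) = -x + 2*y
  ∂P/∂z - ∂R/∂x = (x - 2*y) - (0) = x - 2*y
  ∂Q/∂x - ∂P/∂y = (y + z) - (-2*z) = y + 3*z.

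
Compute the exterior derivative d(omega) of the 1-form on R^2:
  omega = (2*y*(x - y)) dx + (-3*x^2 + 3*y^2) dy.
d(omega) = (-8*x + 4*y) dx ∧ dy

For a 1-form omega = sum_i f_i dx_i, the exterior derivative is
  d(omega) = sum_{i < j} (∂f_j/∂x_i - ∂f_i/∂x_j) dx_i ∧ dx_j.
  coefficient of dx ∧ dy: ∂f_2/∂x - ∂f_1/∂y = ∂(-3*x^2 + 3*y^2)/∂x - ∂(2*y*(x - y))/∂y = -8*x + 4*y
Assembling: d(omega) = (-8*x + 4*y) dx ∧ dy.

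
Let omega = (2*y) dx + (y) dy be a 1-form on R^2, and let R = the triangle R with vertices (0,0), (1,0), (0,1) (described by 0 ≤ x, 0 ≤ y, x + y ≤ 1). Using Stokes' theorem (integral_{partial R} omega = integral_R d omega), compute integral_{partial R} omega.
integral_(partial R) omega = -1

Stokes: integral_partial_R omega = integral_R d omega with d omega = (∂Q/∂x - ∂P/∂y) dx ∧ dy.
  ∂Q/∂x = 0
  ∂P/∂y = 2
  integrand = ∂Q/∂x - ∂P/∂y = -2.
Integrating over R: integral_0^1 integral_0^{1-x} (-2) dy dx = -1.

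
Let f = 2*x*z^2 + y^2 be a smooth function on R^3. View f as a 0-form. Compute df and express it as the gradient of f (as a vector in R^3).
df = (2*z^2) dx + (2*y) dy + (4*x*z) dz; grad f = (2*z^2, 2*y, 4*x*z)

For a 0-form f, d f = (∂f/∂x) dx + (∂f/∂y) dy + (∂f/∂z) dz. The components of the vector representation are exactly the entries of grad f in Cartesian coordinates:
  ∂f/∂x = 2*z^2
  ∂f/∂y = 2*y
  ∂f/∂z = 4*x*z.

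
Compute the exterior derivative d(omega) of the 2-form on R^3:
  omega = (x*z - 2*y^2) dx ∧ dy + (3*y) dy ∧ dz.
d(omega) = (x) dx ∧ dy ∧ dz

For a 2-form omega = sum_{i<j} g_{ij} dx_i ∧ dx_j, the exterior derivative is
  d(omega) = sum_{i<j} d(g_{ij}) ∧ dx_i ∧ dx_j = sum_{i<j, k} (∂g_{ij}/∂x_k) dx_k ∧ dx_i ∧ dx_j.
Expand each term, using dx_k ∧ dx_i ∧ dx_j = sgn(permutation) dx_{(a)} ∧ dx_{(b)} ∧ dx_{(c)} with (a < b < c) sorted:
  d(x*z - 2*y^2) includes (∂/∂z)(x*z - 2*y^2) dz = (x) dz, which multiplied by dx ∧ dy gives (x) dx ∧ dy ∧ dz
Collecting like 3-forms: d(omega) = (x) dx ∧ dy ∧ dz.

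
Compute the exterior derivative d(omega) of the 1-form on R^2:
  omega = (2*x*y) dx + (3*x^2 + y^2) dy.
d(omega) = (4*x) dx ∧ dy

For a 1-form omega = sum_i f_i dx_i, the exterior derivative is
  d(omega) = sum_{i < j} (∂f_j/∂x_i - ∂f_i/∂x_j) dx_i ∧ dx_j.
  coefficient of dx ∧ dy: ∂f_2/∂x - ∂f_1/∂y = ∂(3*x^2 + y^2)/∂x - ∂(2*x*y)/∂y = 4*x
Assembling: d(omega) = (4*x) dx ∧ dy.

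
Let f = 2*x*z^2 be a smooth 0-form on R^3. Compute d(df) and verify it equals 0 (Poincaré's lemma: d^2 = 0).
d(df) = 0

Step 1: df = sum_i (∂f/∂x_i) dx_i = (2*z^2) dx + (0) dy + (4*x*z) dz.
Step 2: Apply d again. Using the 1-form formula, the coefficient of dx ∧ dy in d(df) is ∂^2 f/∂x ∂y - ∂^2 f/∂y ∂x = (0) - (0) = 0 (equality of mixed partials for smooth f).
Similarly for dx ∧ dz and dy ∧ dz — all coefficients vanish. So d(df) = 0.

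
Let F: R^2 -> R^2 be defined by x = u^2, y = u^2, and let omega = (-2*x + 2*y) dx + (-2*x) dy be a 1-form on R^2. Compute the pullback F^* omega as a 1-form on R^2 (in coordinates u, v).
F^* omega = (-4*u^3) du

Using F^*(f dg) = (f ∘ F) d(g ∘ F), substitute each coordinate x_i by F_i(u, v) in f_i, and replace dx_i by d F_i = (∂F_i/∂u) du + (∂F_i/∂v) dv.
  For the x component: f_1(F) = 0; d F_1 = (2*u) du + (0) dv
  For the y component: f_2(F) = -2*u^2; d F_2 = (2*u) du + (0) dv
Combining and collecting du, dv coefficients:
  coeff of du: -4*u^3
  coeff of dv: 0
F^* omega = (-4*u^3) du.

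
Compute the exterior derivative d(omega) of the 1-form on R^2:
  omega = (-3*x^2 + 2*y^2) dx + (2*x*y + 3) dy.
d(omega) = (-2*y) dx ∧ dy

For a 1-form omega = sum_i f_i dx_i, the exterior derivative is
  d(omega) = sum_{i < j} (∂f_j/∂x_i - ∂f_i/∂x_j) dx_i ∧ dx_j.
  coefficient of dx ∧ dy: ∂f_2/∂x - ∂f_1/∂y = ∂(2*x*y + 3)/∂x - ∂(-3*x^2 + 2*y^2)/∂y = -2*y
Assembling: d(omega) = (-2*y) dx ∧ dy.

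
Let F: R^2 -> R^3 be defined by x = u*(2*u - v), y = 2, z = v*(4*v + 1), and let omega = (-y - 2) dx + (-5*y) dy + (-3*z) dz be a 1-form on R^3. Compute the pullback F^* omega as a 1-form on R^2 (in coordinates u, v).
F^* omega = (-16*u + 4*v) du + (4*u - 96*v^3 - 36*v^2 - 3*v) dv

Using F^*(f dg) = (f ∘ F) d(g ∘ F), substitute each coordinate x_i by F_i(u, v) in f_i, and replace dx_i by d F_i = (∂F_i/∂u) du + (∂F_i/∂v) dv.
  For the x component: f_1(F) = -4; d F_1 = (4*u - v) du + (-u) dv
  For the y component: f_2(F) = -10; d F_2 = (0) du + (0) dv
  For the z component: f_3(F) = 3*v*(-4*v - 1); d F_3 = (0) du + (8*v + 1) dv
Combining and collecting du, dv coefficients:
  coeff of du: -16*u + 4*v
  coeff of dv: 4*u - 96*v^3 - 36*v^2 - 3*v
F^* omega = (-16*u + 4*v) du + (4*u - 96*v^3 - 36*v^2 - 3*v) dv.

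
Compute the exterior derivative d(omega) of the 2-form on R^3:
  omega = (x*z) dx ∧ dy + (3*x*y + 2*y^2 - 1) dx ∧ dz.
d(omega) = (-2*x - 4*y) dx ∧ dy ∧ dz

For a 2-form omega = sum_{i<j} g_{ij} dx_i ∧ dx_j, the exterior derivative is
  d(omega) = sum_{i<j} d(g_{ij}) ∧ dx_i ∧ dx_j = sum_{i<j, k} (∂g_{ij}/∂x_k) dx_k ∧ dx_i ∧ dx_j.
Expand each term, using dx_k ∧ dx_i ∧ dx_j = sgn(permutation) dx_{(a)} ∧ dx_{(b)} ∧ dx_{(c)} with (a < b < c) sorted:
  d(x*z) includes (∂/∂z)(x*z) dz = (x) dz, which multiplied by dx ∧ dy gives (x) dx ∧ dy ∧ dz
  d(3*x*y + 2*y^2 - 1) includes (∂/∂y)(3*x*y + 2*y^2 - 1) dy = (3*x + 4*y) dy, which multiplied by dx ∧ dz gives (-3*x - 4*y) dx ∧ dy ∧ dz
Collecting like 3-forms: d(omega) = (-2*x - 4*y) dx ∧ dy ∧ dz.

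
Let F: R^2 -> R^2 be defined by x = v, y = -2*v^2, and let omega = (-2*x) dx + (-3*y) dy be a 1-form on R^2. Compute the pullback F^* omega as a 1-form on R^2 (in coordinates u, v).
F^* omega = (-24*v^3 - 2*v) dv

Using F^*(f dg) = (f ∘ F) d(g ∘ F), substitute each coordinate x_i by F_i(u, v) in f_i, and replace dx_i by d F_i = (∂F_i/∂u) du + (∂F_i/∂v) dv.
  For the x component: f_1(F) = -2*v; d F_1 = (0) du + (1) dv
  For the y component: f_2(F) = 6*v^2; d F_2 = (0) du + (-4*v) dv
Combining and collecting du, dv coefficients:
  coeff of du: 0
  coeff of dv: -24*v^3 - 2*v
F^* omega = (-24*v^3 - 2*v) dv.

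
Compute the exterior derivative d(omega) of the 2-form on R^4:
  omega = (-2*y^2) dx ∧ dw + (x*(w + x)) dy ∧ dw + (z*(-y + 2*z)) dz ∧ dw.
d(omega) = (w + 2*x + 4*y) dx ∧ dy ∧ dw + (-z) dy ∧ dz ∧ dw

For a 2-form omega = sum_{i<j} g_{ij} dx_i ∧ dx_j, the exterior derivative is
  d(omega) = sum_{i<j} d(g_{ij}) ∧ dx_i ∧ dx_j = sum_{i<j, k} (∂g_{ij}/∂x_k) dx_k ∧ dx_i ∧ dx_j.
Expand each term, using dx_k ∧ dx_i ∧ dx_j = sgn(permutation) dx_{(a)} ∧ dx_{(b)} ∧ dx_{(c)} with (a < b < c) sorted:
  d(-2*y^2) includes (∂/∂y)(-2*y^2) dy = (-4*y) dy, which multiplied by dx ∧ dw gives (4*y) dx ∧ dy ∧ dw
  d(x*(w + x)) includes (∂/∂x)(x*(w + x)) dx = (w + 2*x) dx, which multiplied by dy ∧ dw gives (w + 2*x) dx ∧ dy ∧ dw
  d(z*(-y + 2*z)) includes (∂/∂y)(z*(-y + 2*z)) dy = (-z) dy, which multiplied by dz ∧ dw gives (-z) dy ∧ dz ∧ dw
Collecting like 3-forms: d(omega) = (w + 2*x + 4*y) dx ∧ dy ∧ dw + (-z) dy ∧ dz ∧ dw.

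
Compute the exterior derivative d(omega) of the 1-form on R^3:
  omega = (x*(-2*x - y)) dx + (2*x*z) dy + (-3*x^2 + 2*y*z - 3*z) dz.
d(omega) = (x + 2*z) dx ∧ dy + (-6*x) dx ∧ dz + (-2*x + 2*z) dy ∧ dz

For a 1-form omega = sum_i f_i dx_i, the exterior derivative is
  d(omega) = sum_{i < j} (∂f_j/∂x_i - ∂f_i/∂x_j) dx_i ∧ dx_j.
  coefficient of dx ∧ dy: ∂f_2/∂x - ∂f_1/∂y = ∂(2*x*z)/∂x - ∂(x*(-2*x - y))/∂y = x + 2*z
  coefficient of dx ∧ dz: ∂f_3/∂x - ∂f_1/∂z = ∂(-3*x^2 + 2*y*z - 3*z)/∂x - ∂(x*(-2*x - y))/∂z = -6*x
  coefficient of dy ∧ dz: ∂f_3/∂y - ∂f_2/∂z = ∂(-3*x^2 + 2*y*z - 3*z)/∂y - ∂(2*x*z)/∂z = -2*x + 2*z
Assembling: d(omega) = (x + 2*z) dx ∧ dy + (-6*x) dx ∧ dz + (-2*x + 2*z) dy ∧ dz.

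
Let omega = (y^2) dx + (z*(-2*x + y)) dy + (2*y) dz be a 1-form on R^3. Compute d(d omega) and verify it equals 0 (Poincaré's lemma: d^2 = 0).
d(d omega) = 0

Step 1: d omega = sum_{i<j} (∂f_j/∂x_i - ∂f_i/∂x_j) dx_i ∧ dx_j:
  coeff of dx ∧ dy: -2*y - 2*z
  coeff of dx ∧ dz: 0
  coeff of dy ∧ dz: 2*x - y + 2
Step 2: Apply d again to each 2-form coefficient. The only possible 3-form in R^3 is dx ∧ dy ∧ dz, with coefficient
  ∂(coeff of dy∧dz)/∂x - ∂(coeff of dx∧dz)/∂y + ∂(coeff of dx∧dy)/∂z
  = ∂/∂x (2*x - y + 2) - ∂/∂y (0) + ∂/∂z (-2*y - 2*z).
Each of these terms simplifies to sums of mixed partials that cancel in pairs. The result is 0 (by equality of mixed partials for smooth functions — Schwarz / Clairaut).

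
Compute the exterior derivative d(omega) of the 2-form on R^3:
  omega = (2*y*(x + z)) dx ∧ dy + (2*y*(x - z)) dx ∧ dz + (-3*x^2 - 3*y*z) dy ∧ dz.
d(omega) = (-8*x + 2*y + 2*z) dx ∧ dy ∧ dz

For a 2-form omega = sum_{i<j} g_{ij} dx_i ∧ dx_j, the exterior derivative is
  d(omega) = sum_{i<j} d(g_{ij}) ∧ dx_i ∧ dx_j = sum_{i<j, k} (∂g_{ij}/∂x_k) dx_k ∧ dx_i ∧ dx_j.
Expand each term, using dx_k ∧ dx_i ∧ dx_j = sgn(permutation) dx_{(a)} ∧ dx_{(b)} ∧ dx_{(c)} with (a < b < c) sorted:
  d(2*y*(x + z)) includes (∂/∂z)(2*y*(x + z)) dz = (2*y) dz, which multiplied by dx ∧ dy gives (2*y) dx ∧ dy ∧ dz
  d(2*y*(x - z)) includes (∂/∂y)(2*y*(x - z)) dy = (2*x - 2*z) dy, which multiplied by dx ∧ dz gives (-2*x + 2*z) dx ∧ dy ∧ dz
  d(-3*x^2 - 3*y*z) includes (∂/∂x)(-3*x^2 - 3*y*z) dx = (-6*x) dx, which multiplied by dy ∧ dz gives (-6*x) dx ∧ dy ∧ dz
Collecting like 3-forms: d(omega) = (-8*x + 2*y + 2*z) dx ∧ dy ∧ dz.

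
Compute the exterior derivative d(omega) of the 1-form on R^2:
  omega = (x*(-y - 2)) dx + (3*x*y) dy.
d(omega) = (x + 3*y) dx ∧ dy

For a 1-form omega = sum_i f_i dx_i, the exterior derivative is
  d(omega) = sum_{i < j} (∂f_j/∂x_i - ∂f_i/∂x_j) dx_i ∧ dx_j.
  coefficient of dx ∧ dy: ∂f_2/∂x - ∂f_1/∂y = ∂(3*x*y)/∂x - ∂(x*(-y - 2))/∂y = x + 3*y
Assembling: d(omega) = (x + 3*y) dx ∧ dy.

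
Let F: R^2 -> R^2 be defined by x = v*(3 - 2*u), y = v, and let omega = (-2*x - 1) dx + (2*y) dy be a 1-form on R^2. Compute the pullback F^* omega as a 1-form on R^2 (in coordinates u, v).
F^* omega = (2*v*(-4*u*v + 6*v + 1)) du + (-8*u^2*v + 24*u*v + 2*u - 16*v - 3) dv

Using F^*(f dg) = (f ∘ F) d(g ∘ F), substitute each coordinate x_i by F_i(u, v) in f_i, and replace dx_i by d F_i = (∂F_i/∂u) du + (∂F_i/∂v) dv.
  For the x component: f_1(F) = 4*u*v - 6*v - 1; d F_1 = (-2*v) du + (3 - 2*u) dv
  For the y component: f_2(F) = 2*v; d F_2 = (0) du + (1) dv
Combining and collecting du, dv coefficients:
  coeff of du: 2*v*(-4*u*v + 6*v + 1)
  coeff of dv: -8*u^2*v + 24*u*v + 2*u - 16*v - 3
F^* omega = (2*v*(-4*u*v + 6*v + 1)) du + (-8*u^2*v + 24*u*v + 2*u - 16*v - 3) dv.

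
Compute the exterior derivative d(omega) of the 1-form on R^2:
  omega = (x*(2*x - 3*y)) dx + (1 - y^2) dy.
d(omega) = (3*x) dx ∧ dy

For a 1-form omega = sum_i f_i dx_i, the exterior derivative is
  d(omega) = sum_{i < j} (∂f_j/∂x_i - ∂f_i/∂x_j) dx_i ∧ dx_j.
  coefficient of dx ∧ dy: ∂f_2/∂x - ∂f_1/∂y = ∂(1 - y^2)/∂x - ∂(x*(2*x - 3*y))/∂y = 3*x
Assembling: d(omega) = (3*x) dx ∧ dy.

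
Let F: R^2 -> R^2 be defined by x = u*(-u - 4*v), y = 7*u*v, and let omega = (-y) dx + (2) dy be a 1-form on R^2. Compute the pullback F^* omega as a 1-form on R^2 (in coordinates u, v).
F^* omega = (14*v*(u^2 + 2*u*v + 1)) du + (14*u*(2*u*v + 1)) dv

Using F^*(f dg) = (f ∘ F) d(g ∘ F), substitute each coordinate x_i by F_i(u, v) in f_i, and replace dx_i by d F_i = (∂F_i/∂u) du + (∂F_i/∂v) dv.
  For the x component: f_1(F) = -7*u*v; d F_1 = (-2*u - 4*v) du + (-4*u) dv
  For the y component: f_2(F) = 2; d F_2 = (7*v) du + (7*u) dv
Combining and collecting du, dv coefficients:
  coeff of du: 14*v*(u^2 + 2*u*v + 1)
  coeff of dv: 14*u*(2*u*v + 1)
F^* omega = (14*v*(u^2 + 2*u*v + 1)) du + (14*u*(2*u*v + 1)) dv.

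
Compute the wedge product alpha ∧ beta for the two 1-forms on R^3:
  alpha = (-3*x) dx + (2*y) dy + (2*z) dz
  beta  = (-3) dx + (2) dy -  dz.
alpha ∧ beta = (-6*x + 6*y) dx ∧ dy + (3*x + 6*z) dx ∧ dz + (-2*y - 4*z) dy ∧ dz

Distribute the wedge, using dx_i ∧ dx_j = -dx_j ∧ dx_i and dx_i ∧ dx_i = 0. For each pair (i, j) with i < j, the coefficient of dx_i ∧ dx_j in alpha ∧ beta is (alpha_i * beta_j - alpha_j * beta_i). Collecting: alpha ∧ beta = (-6*x + 6*y) dx ∧ dy + (3*x + 6*z) dx ∧ dz + (-2*y - 4*z) dy ∧ dz.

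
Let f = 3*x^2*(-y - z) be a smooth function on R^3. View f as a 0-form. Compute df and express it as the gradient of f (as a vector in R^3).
df = (6*x*(-y - z)) dx + (-3*x^2) dy + (-3*x^2) dz; grad f = (6*x*(-y - z), -3*x^2, -3*x^2)

For a 0-form f, d f = (∂f/∂x) dx + (∂f/∂y) dy + (∂f/∂z) dz. The components of the vector representation are exactly the entries of grad f in Cartesian coordinates:
  ∂f/∂x = 6*x*(-y - z)
  ∂f/∂y = -3*x^2
  ∂f/∂z = -3*x^2.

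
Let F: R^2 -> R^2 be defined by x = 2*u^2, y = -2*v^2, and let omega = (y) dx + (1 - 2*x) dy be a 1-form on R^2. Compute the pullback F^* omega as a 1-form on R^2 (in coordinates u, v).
F^* omega = (-8*u*v^2) du + (4*v*(4*u^2 - 1)) dv

Using F^*(f dg) = (f ∘ F) d(g ∘ F), substitute each coordinate x_i by F_i(u, v) in f_i, and replace dx_i by d F_i = (∂F_i/∂u) du + (∂F_i/∂v) dv.
  For the x component: f_1(F) = -2*v^2; d F_1 = (4*u) du + (0) dv
  For the y component: f_2(F) = 1 - 4*u^2; d F_2 = (0) du + (-4*v) dv
Combining and collecting du, dv coefficients:
  coeff of du: -8*u*v^2
  coeff of dv: 4*v*(4*u^2 - 1)
F^* omega = (-8*u*v^2) du + (4*v*(4*u^2 - 1)) dv.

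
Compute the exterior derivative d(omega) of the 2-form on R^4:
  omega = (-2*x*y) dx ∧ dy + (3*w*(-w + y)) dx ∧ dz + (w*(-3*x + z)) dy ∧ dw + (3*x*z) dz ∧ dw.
d(omega) = (-3*w) dx ∧ dy ∧ dz + (-6*w + 3*y + 3*z) dx ∧ dz ∧ dw + (-3*w) dx ∧ dy ∧ dw + (-w) dy ∧ dz ∧ dw

For a 2-form omega = sum_{i<j} g_{ij} dx_i ∧ dx_j, the exterior derivative is
  d(omega) = sum_{i<j} d(g_{ij}) ∧ dx_i ∧ dx_j = sum_{i<j, k} (∂g_{ij}/∂x_k) dx_k ∧ dx_i ∧ dx_j.
Expand each term, using dx_k ∧ dx_i ∧ dx_j = sgn(permutation) dx_{(a)} ∧ dx_{(b)} ∧ dx_{(c)} with (a < b < c) sorted:
  d(3*w*(-w + y)) includes (∂/∂y)(3*w*(-w + y)) dy = (3*w) dy, which multiplied by dx ∧ dz gives (-3*w) dx ∧ dy ∧ dz
  d(3*w*(-w + y)) includes (∂/∂w)(3*w*(-w + y)) dw = (-6*w + 3*y) dw, which multiplied by dx ∧ dz gives (-6*w + 3*y) dx ∧ dz ∧ dw
  d(w*(-3*x + z)) includes (∂/∂x)(w*(-3*x + z)) dx = (-3*w) dx, which multiplied by dy ∧ dw gives (-3*w) dx ∧ dy ∧ dw
  d(w*(-3*x + z)) includes (∂/∂z)(w*(-3*x + z)) dz = (w) dz, which multiplied by dy ∧ dw gives (-w) dy ∧ dz ∧ dw
  d(3*x*z) includes (∂/∂x)(3*x*z) dx = (3*z) dx, which multiplied by dz ∧ dw gives (3*z) dx ∧ dz ∧ dw
Collecting like 3-forms: d(omega) = (-3*w) dx ∧ dy ∧ dz + (-6*w + 3*y + 3*z) dx ∧ dz ∧ dw + (-3*w) dx ∧ dy ∧ dw + (-w) dy ∧ dz ∧ dw.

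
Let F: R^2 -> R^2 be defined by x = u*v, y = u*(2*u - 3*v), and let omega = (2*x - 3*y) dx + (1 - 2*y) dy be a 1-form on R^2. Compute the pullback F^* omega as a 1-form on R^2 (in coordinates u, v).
F^* omega = (-16*u^3 + 30*u^2*v - 7*u*v^2 + 4*u - 3*v) du + (u*(6*u^2 - 7*u*v - 3)) dv

Using F^*(f dg) = (f ∘ F) d(g ∘ F), substitute each coordinate x_i by F_i(u, v) in f_i, and replace dx_i by d F_i = (∂F_i/∂u) du + (∂F_i/∂v) dv.
  For the x component: f_1(F) = u*(-6*u + 11*v); d F_1 = (v) du + (u) dv
  For the y component: f_2(F) = -4*u^2 + 6*u*v + 1; d F_2 = (4*u - 3*v) du + (-3*u) dv
Combining and collecting du, dv coefficients:
  coeff of du: -16*u^3 + 30*u^2*v - 7*u*v^2 + 4*u - 3*v
  coeff of dv: u*(6*u^2 - 7*u*v - 3)
F^* omega = (-16*u^3 + 30*u^2*v - 7*u*v^2 + 4*u - 3*v) du + (u*(6*u^2 - 7*u*v - 3)) dv.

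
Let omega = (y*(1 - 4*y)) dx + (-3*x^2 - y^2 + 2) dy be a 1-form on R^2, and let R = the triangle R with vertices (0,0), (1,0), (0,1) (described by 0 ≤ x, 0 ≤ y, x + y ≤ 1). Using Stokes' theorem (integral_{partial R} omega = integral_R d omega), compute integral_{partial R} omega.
integral_(partial R) omega = -1/6

Stokes: integral_partial_R omega = integral_R d omega with d omega = (∂Q/∂x - ∂P/∂y) dx ∧ dy.
  ∂Q/∂x = -6*x
  ∂P/∂y = 1 - 8*y
  integrand = ∂Q/∂x - ∂P/∂y = -6*x + 8*y - 1.
Integrating over R: integral_0^1 integral_0^{1-x} (-6*x + 8*y - 1) dy dx = -1/6.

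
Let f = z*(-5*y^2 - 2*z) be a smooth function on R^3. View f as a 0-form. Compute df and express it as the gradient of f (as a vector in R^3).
df = (0) dx + (-10*y*z) dy + (-5*y^2 - 4*z) dz; grad f = (0, -10*y*z, -5*y^2 - 4*z)

For a 0-form f, d f = (∂f/∂x) dx + (∂f/∂y) dy + (∂f/∂z) dz. The components of the vector representation are exactly the entries of grad f in Cartesian coordinates:
  ∂f/∂x = 0
  ∂f/∂y = -10*y*z
  ∂f/∂z = -5*y^2 - 4*z.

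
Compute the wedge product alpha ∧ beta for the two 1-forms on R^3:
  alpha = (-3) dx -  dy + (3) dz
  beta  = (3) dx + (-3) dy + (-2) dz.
alpha ∧ beta = (12) dx ∧ dy + (-3) dx ∧ dz + (11) dy ∧ dz

Distribute the wedge, using dx_i ∧ dx_j = -dx_j ∧ dx_i and dx_i ∧ dx_i = 0. For each pair (i, j) with i < j, the coefficient of dx_i ∧ dx_j in alpha ∧ beta is (alpha_i * beta_j - alpha_j * beta_i). Collecting: alpha ∧ beta = (12) dx ∧ dy + (-3) dx ∧ dz + (11) dy ∧ dz.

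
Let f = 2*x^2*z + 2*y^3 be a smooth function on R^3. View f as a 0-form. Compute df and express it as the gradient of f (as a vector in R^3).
df = (4*x*z) dx + (6*y^2) dy + (2*x^2) dz; grad f = (4*x*z, 6*y^2, 2*x^2)

For a 0-form f, d f = (∂f/∂x) dx + (∂f/∂y) dy + (∂f/∂z) dz. The components of the vector representation are exactly the entries of grad f in Cartesian coordinates:
  ∂f/∂x = 4*x*z
  ∂f/∂y = 6*y^2
  ∂f/∂z = 2*x^2.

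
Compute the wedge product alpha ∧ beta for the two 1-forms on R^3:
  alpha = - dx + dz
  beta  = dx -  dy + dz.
alpha ∧ beta = (1) dx ∧ dy + (-2) dx ∧ dz + (1) dy ∧ dz

Distribute the wedge, using dx_i ∧ dx_j = -dx_j ∧ dx_i and dx_i ∧ dx_i = 0. For each pair (i, j) with i < j, the coefficient of dx_i ∧ dx_j in alpha ∧ beta is (alpha_i * beta_j - alpha_j * beta_i). Collecting: alpha ∧ beta = (1) dx ∧ dy + (-2) dx ∧ dz + (1) dy ∧ dz.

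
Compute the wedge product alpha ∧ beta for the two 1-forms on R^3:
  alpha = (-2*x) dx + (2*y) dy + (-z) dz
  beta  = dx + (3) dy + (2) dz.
alpha ∧ beta = (-6*x - 2*y) dx ∧ dy + (-4*x + z) dx ∧ dz + (4*y + 3*z) dy ∧ dz

Distribute the wedge, using dx_i ∧ dx_j = -dx_j ∧ dx_i and dx_i ∧ dx_i = 0. For each pair (i, j) with i < j, the coefficient of dx_i ∧ dx_j in alpha ∧ beta is (alpha_i * beta_j - alpha_j * beta_i). Collecting: alpha ∧ beta = (-6*x - 2*y) dx ∧ dy + (-4*x + z) dx ∧ dz + (4*y + 3*z) dy ∧ dz.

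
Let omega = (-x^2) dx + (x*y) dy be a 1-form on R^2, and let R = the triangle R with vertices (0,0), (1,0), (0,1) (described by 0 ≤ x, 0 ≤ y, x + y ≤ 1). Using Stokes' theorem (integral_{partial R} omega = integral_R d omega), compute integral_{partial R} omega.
integral_(partial R) omega = 1/6

Stokes: integral_partial_R omega = integral_R d omega with d omega = (∂Q/∂x - ∂P/∂y) dx ∧ dy.
  ∂Q/∂x = y
  ∂P/∂y = 0
  integrand = ∂Q/∂x - ∂P/∂y = y.
Integrating over R: integral_0^1 integral_0^{1-x} (y) dy dx = 1/6.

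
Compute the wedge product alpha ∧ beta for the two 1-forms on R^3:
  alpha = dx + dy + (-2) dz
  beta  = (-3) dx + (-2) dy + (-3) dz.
alpha ∧ beta = (1) dx ∧ dy + (-9) dx ∧ dz + (-7) dy ∧ dz

Distribute the wedge, using dx_i ∧ dx_j = -dx_j ∧ dx_i and dx_i ∧ dx_i = 0. For each pair (i, j) with i < j, the coefficient of dx_i ∧ dx_j in alpha ∧ beta is (alpha_i * beta_j - alpha_j * beta_i). Collecting: alpha ∧ beta = (1) dx ∧ dy + (-9) dx ∧ dz + (-7) dy ∧ dz.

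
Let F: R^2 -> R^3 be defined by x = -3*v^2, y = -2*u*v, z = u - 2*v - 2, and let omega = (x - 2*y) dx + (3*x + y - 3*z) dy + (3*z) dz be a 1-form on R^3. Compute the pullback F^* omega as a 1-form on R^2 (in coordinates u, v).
F^* omega = (4*u*v^2 + 6*u*v + 3*u + 18*v^3 - 12*v^2 - 18*v - 6) du + (4*u^2*v + 6*u^2 - 6*u*v^2 - 12*u*v - 18*u + 18*v^3 + 12*v + 12) dv

Using F^*(f dg) = (f ∘ F) d(g ∘ F), substitute each coordinate x_i by F_i(u, v) in f_i, and replace dx_i by d F_i = (∂F_i/∂u) du + (∂F_i/∂v) dv.
  For the x component: f_1(F) = v*(4*u - 3*v); d F_1 = (0) du + (-6*v) dv
  For the y component: f_2(F) = -2*u*v - 3*u - 9*v^2 + 6*v + 6; d F_2 = (-2*v) du + (-2*u) dv
  For the z component: f_3(F) = 3*u - 6*v - 6; d F_3 = (1) du + (-2) dv
Combining and collecting du, dv coefficients:
  coeff of du: 4*u*v^2 + 6*u*v + 3*u + 18*v^3 - 12*v^2 - 18*v - 6
  coeff of dv: 4*u^2*v + 6*u^2 - 6*u*v^2 - 12*u*v - 18*u + 18*v^3 + 12*v + 12
F^* omega = (4*u*v^2 + 6*u*v + 3*u + 18*v^3 - 12*v^2 - 18*v - 6) du + (4*u^2*v + 6*u^2 - 6*u*v^2 - 12*u*v - 18*u + 18*v^3 + 12*v + 12) dv.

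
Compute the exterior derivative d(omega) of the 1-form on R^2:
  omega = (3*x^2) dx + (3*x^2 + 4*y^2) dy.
d(omega) = (6*x) dx ∧ dy

For a 1-form omega = sum_i f_i dx_i, the exterior derivative is
  d(omega) = sum_{i < j} (∂f_j/∂x_i - ∂f_i/∂x_j) dx_i ∧ dx_j.
  coefficient of dx ∧ dy: ∂f_2/∂x - ∂f_1/∂y = ∂(3*x^2 + 4*y^2)/∂x - ∂(3*x^2)/∂y = 6*x
Assembling: d(omega) = (6*x) dx ∧ dy.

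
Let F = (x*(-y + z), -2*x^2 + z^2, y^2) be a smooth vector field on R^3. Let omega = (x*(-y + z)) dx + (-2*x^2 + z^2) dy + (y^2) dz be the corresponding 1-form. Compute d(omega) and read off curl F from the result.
d(omega) = (2*y - 2*z) dy ∧ dz + (x) dz ∧ dx + (-3*x) dx ∧ dy; curl F = (2*y - 2*z, x, -3*x)

d omega = sum_{i<j} (∂f_j/∂x_i - ∂f_i/∂x_j) dx_i ∧ dx_j. Under the identification (dy ∧ dz, dz ∧ dx, dx ∧ dy) ↔ (e_x, e_y, e_z), the coefficients are exactly the components of curl F. Compute:
  ∂R/∂y - ∂Q/∂z = (2*y) - (2*z) = 2*y - 2*z
  ∂P/∂z - ∂R/∂x = (x) - (0) = x
  ∂Q/∂x - ∂P/∂y = (-4*x) - (-x) = -3*x.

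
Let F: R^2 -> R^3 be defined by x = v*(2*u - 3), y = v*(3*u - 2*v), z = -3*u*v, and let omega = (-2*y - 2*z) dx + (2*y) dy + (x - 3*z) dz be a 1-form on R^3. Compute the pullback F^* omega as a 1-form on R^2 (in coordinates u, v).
F^* omega = (v^2*(-15*u - 4*v + 9)) du + (v*(-15*u^2 - 28*u*v + 9*u + 16*v^2 - 12*v)) dv

Using F^*(f dg) = (f ∘ F) d(g ∘ F), substitute each coordinate x_i by F_i(u, v) in f_i, and replace dx_i by d F_i = (∂F_i/∂u) du + (∂F_i/∂v) dv.
  For the x component: f_1(F) = 4*v^2; d F_1 = (2*v) du + (2*u - 3) dv
  For the y component: f_2(F) = 2*v*(3*u - 2*v); d F_2 = (3*v) du + (3*u - 4*v) dv
  For the z component: f_3(F) = v*(11*u - 3); d F_3 = (-3*v) du + (-3*u) dv
Combining and collecting du, dv coefficients:
  coeff of du: v^2*(-15*u - 4*v + 9)
  coeff of dv: v*(-15*u^2 - 28*u*v + 9*u + 16*v^2 - 12*v)
F^* omega = (v^2*(-15*u - 4*v + 9)) du + (v*(-15*u^2 - 28*u*v + 9*u + 16*v^2 - 12*v)) dv.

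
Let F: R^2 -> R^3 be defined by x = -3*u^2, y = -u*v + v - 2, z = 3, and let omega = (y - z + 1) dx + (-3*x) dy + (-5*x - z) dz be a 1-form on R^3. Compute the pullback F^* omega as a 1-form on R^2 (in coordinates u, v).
F^* omega = (3*u*(-u*v - 2*v + 8)) du + (9*u^2*(1 - u)) dv

Using F^*(f dg) = (f ∘ F) d(g ∘ F), substitute each coordinate x_i by F_i(u, v) in f_i, and replace dx_i by d F_i = (∂F_i/∂u) du + (∂F_i/∂v) dv.
  For the x component: f_1(F) = -u*v + v - 4; d F_1 = (-6*u) du + (0) dv
  For the y component: f_2(F) = 9*u^2; d F_2 = (-v) du + (1 - u) dv
  For the z component: f_3(F) = 15*u^2 - 3; d F_3 = (0) du + (0) dv
Combining and collecting du, dv coefficients:
  coeff of du: 3*u*(-u*v - 2*v + 8)
  coeff of dv: 9*u^2*(1 - u)
F^* omega = (3*u*(-u*v - 2*v + 8)) du + (9*u^2*(1 - u)) dv.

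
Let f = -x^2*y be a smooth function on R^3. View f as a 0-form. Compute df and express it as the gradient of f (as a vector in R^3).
df = (-2*x*y) dx + (-x^2) dy + (0) dz; grad f = (-2*x*y, -x^2, 0)

For a 0-form f, d f = (∂f/∂x) dx + (∂f/∂y) dy + (∂f/∂z) dz. The components of the vector representation are exactly the entries of grad f in Cartesian coordinates:
  ∂f/∂x = -2*x*y
  ∂f/∂y = -x^2
  ∂f/∂z = 0.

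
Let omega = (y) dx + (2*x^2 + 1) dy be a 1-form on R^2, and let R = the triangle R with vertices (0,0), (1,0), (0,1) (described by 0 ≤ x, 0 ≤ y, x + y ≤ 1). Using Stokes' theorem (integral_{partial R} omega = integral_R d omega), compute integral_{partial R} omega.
integral_(partial R) omega = 1/6

Stokes: integral_partial_R omega = integral_R d omega with d omega = (∂Q/∂x - ∂P/∂y) dx ∧ dy.
  ∂Q/∂x = 4*x
  ∂P/∂y = 1
  integrand = ∂Q/∂x - ∂P/∂y = 4*x - 1.
Integrating over R: integral_0^1 integral_0^{1-x} (4*x - 1) dy dx = 1/6.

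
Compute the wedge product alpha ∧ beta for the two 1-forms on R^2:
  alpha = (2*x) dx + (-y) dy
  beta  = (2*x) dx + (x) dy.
alpha ∧ beta = (2*x*(x + y)) dx ∧ dy

Distribute the wedge, using dx_i ∧ dx_j = -dx_j ∧ dx_i and dx_i ∧ dx_i = 0. For each pair (i, j) with i < j, the coefficient of dx_i ∧ dx_j in alpha ∧ beta is (alpha_i * beta_j - alpha_j * beta_i). Collecting: alpha ∧ beta = (2*x*(x + y)) dx ∧ dy.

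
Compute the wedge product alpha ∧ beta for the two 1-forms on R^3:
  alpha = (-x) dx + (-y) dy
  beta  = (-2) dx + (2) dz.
alpha ∧ beta = (-2*x) dx ∧ dz + (-2*y) dx ∧ dy + (-2*y) dy ∧ dz

Distribute the wedge, using dx_i ∧ dx_j = -dx_j ∧ dx_i and dx_i ∧ dx_i = 0. For each pair (i, j) with i < j, the coefficient of dx_i ∧ dx_j in alpha ∧ beta is (alpha_i * beta_j - alpha_j * beta_i). Collecting: alpha ∧ beta = (-2*x) dx ∧ dz + (-2*y) dx ∧ dy + (-2*y) dy ∧ dz.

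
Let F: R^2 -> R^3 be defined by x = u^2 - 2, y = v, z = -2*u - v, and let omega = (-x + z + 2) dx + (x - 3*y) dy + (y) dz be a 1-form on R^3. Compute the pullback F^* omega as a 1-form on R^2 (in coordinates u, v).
F^* omega = (-2*u^3 - 4*u^2 - 2*u*v + 8*u - 2*v) du + (u^2 - 4*v - 2) dv

Using F^*(f dg) = (f ∘ F) d(g ∘ F), substitute each coordinate x_i by F_i(u, v) in f_i, and replace dx_i by d F_i = (∂F_i/∂u) du + (∂F_i/∂v) dv.
  For the x component: f_1(F) = -u^2 - 2*u - v + 4; d F_1 = (2*u) du + (0) dv
  For the y component: f_2(F) = u^2 - 3*v - 2; d F_2 = (0) du + (1) dv
  For the z component: f_3(F) = v; d F_3 = (-2) du + (-1) dv
Combining and collecting du, dv coefficients:
  coeff of du: -2*u^3 - 4*u^2 - 2*u*v + 8*u - 2*v
  coeff of dv: u^2 - 4*v - 2
F^* omega = (-2*u^3 - 4*u^2 - 2*u*v + 8*u - 2*v) du + (u^2 - 4*v - 2) dv.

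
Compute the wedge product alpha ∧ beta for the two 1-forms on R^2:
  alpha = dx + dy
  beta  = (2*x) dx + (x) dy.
alpha ∧ beta = (-x) dx ∧ dy

Distribute the wedge, using dx_i ∧ dx_j = -dx_j ∧ dx_i and dx_i ∧ dx_i = 0. For each pair (i, j) with i < j, the coefficient of dx_i ∧ dx_j in alpha ∧ beta is (alpha_i * beta_j - alpha_j * beta_i). Collecting: alpha ∧ beta = (-x) dx ∧ dy.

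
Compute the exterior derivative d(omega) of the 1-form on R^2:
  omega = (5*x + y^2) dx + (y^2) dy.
d(omega) = (-2*y) dx ∧ dy

For a 1-form omega = sum_i f_i dx_i, the exterior derivative is
  d(omega) = sum_{i < j} (∂f_j/∂x_i - ∂f_i/∂x_j) dx_i ∧ dx_j.
  coefficient of dx ∧ dy: ∂f_2/∂x - ∂f_1/∂y = ∂(y^2)/∂x - ∂(5*x + y^2)/∂y = -2*y
Assembling: d(omega) = (-2*y) dx ∧ dy.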